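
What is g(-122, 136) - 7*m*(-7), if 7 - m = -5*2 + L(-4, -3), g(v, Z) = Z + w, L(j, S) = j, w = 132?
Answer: 1297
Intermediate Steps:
g(v, Z) = 132 + Z (g(v, Z) = Z + 132 = 132 + Z)
m = 21 (m = 7 - (-5*2 - 4) = 7 - (-10 - 4) = 7 - 1*(-14) = 7 + 14 = 21)
g(-122, 136) - 7*m*(-7) = (132 + 136) - 7*21*(-7) = 268 - 147*(-7) = 268 + 1029 = 1297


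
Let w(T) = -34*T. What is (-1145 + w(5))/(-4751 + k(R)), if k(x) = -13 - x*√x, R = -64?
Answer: 313233/1147892 + 8416*I/286973 ≈ 0.27288 + 0.029327*I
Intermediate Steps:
k(x) = -13 - x^(3/2)
(-1145 + w(5))/(-4751 + k(R)) = (-1145 - 34*5)/(-4751 + (-13 - (-64)^(3/2))) = (-1145 - 170)/(-4751 + (-13 - (-512)*I)) = -1315/(-4751 + (-13 + 512*I)) = -1315*(-4764 - 512*I)/22957840 = -263*(-4764 - 512*I)/4591568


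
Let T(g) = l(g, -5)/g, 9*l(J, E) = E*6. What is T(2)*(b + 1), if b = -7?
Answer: 10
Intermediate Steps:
l(J, E) = 2*E/3 (l(J, E) = (E*6)/9 = (6*E)/9 = 2*E/3)
T(g) = -10/(3*g) (T(g) = ((⅔)*(-5))/g = -10/(3*g))
T(2)*(b + 1) = (-10/3/2)*(-7 + 1) = -10/3*½*(-6) = -5/3*(-6) = 10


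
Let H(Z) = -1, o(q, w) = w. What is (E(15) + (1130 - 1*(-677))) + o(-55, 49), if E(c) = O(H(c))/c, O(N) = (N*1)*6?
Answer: 9278/5 ≈ 1855.6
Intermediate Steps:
O(N) = 6*N (O(N) = N*6 = 6*N)
E(c) = -6/c (E(c) = (6*(-1))/c = -6/c)
(E(15) + (1130 - 1*(-677))) + o(-55, 49) = (-6/15 + (1130 - 1*(-677))) + 49 = (-6*1/15 + (1130 + 677)) + 49 = (-⅖ + 1807) + 49 = 9033/5 + 49 = 9278/5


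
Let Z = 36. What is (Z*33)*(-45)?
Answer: -53460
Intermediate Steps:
(Z*33)*(-45) = (36*33)*(-45) = 1188*(-45) = -53460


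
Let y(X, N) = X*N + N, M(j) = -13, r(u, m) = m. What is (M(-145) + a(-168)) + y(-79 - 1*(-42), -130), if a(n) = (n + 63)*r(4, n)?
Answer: 22307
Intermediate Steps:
y(X, N) = N + N*X (y(X, N) = N*X + N = N + N*X)
a(n) = n*(63 + n) (a(n) = (n + 63)*n = (63 + n)*n = n*(63 + n))
(M(-145) + a(-168)) + y(-79 - 1*(-42), -130) = (-13 - 168*(63 - 168)) - 130*(1 + (-79 - 1*(-42))) = (-13 - 168*(-105)) - 130*(1 + (-79 + 42)) = (-13 + 17640) - 130*(1 - 37) = 17627 - 130*(-36) = 17627 + 4680 = 22307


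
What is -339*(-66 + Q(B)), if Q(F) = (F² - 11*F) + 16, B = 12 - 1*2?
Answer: 20340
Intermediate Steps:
B = 10 (B = 12 - 2 = 10)
Q(F) = 16 + F² - 11*F
-339*(-66 + Q(B)) = -339*(-66 + (16 + 10² - 11*10)) = -339*(-66 + (16 + 100 - 110)) = -339*(-66 + 6) = -339*(-60) = 20340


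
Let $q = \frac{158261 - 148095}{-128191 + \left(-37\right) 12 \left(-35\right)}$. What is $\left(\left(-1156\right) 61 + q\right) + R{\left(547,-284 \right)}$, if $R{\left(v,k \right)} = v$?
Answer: $- \frac{7882087985}{112651} \approx -69969.0$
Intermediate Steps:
$q = - \frac{10166}{112651}$ ($q = \frac{10166}{-128191 - -15540} = \frac{10166}{-128191 + 15540} = \frac{10166}{-112651} = 10166 \left(- \frac{1}{112651}\right) = - \frac{10166}{112651} \approx -0.090243$)
$\left(\left(-1156\right) 61 + q\right) + R{\left(547,-284 \right)} = \left(\left(-1156\right) 61 - \frac{10166}{112651}\right) + 547 = \left(-70516 - \frac{10166}{112651}\right) + 547 = - \frac{7943708082}{112651} + 547 = - \frac{7882087985}{112651}$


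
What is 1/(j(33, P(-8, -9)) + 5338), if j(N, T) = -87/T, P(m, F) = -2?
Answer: 2/10763 ≈ 0.00018582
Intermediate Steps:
1/(j(33, P(-8, -9)) + 5338) = 1/(-87/(-2) + 5338) = 1/(-87*(-½) + 5338) = 1/(87/2 + 5338) = 1/(10763/2) = 2/10763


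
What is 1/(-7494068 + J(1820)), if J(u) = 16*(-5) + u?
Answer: -1/7492328 ≈ -1.3347e-7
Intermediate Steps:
J(u) = -80 + u
1/(-7494068 + J(1820)) = 1/(-7494068 + (-80 + 1820)) = 1/(-7494068 + 1740) = 1/(-7492328) = -1/7492328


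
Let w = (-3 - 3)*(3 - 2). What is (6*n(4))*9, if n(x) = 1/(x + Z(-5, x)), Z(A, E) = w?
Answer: -27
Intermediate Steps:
w = -6 (w = -6*1 = -6)
Z(A, E) = -6
n(x) = 1/(-6 + x) (n(x) = 1/(x - 6) = 1/(-6 + x))
(6*n(4))*9 = (6/(-6 + 4))*9 = (6/(-2))*9 = (6*(-½))*9 = -3*9 = -27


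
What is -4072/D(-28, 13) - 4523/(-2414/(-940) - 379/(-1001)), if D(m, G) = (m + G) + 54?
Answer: -88634660854/54067143 ≈ -1639.3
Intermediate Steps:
D(m, G) = 54 + G + m (D(m, G) = (G + m) + 54 = 54 + G + m)
-4072/D(-28, 13) - 4523/(-2414/(-940) - 379/(-1001)) = -4072/(54 + 13 - 28) - 4523/(-2414/(-940) - 379/(-1001)) = -4072/39 - 4523/(-2414*(-1/940) - 379*(-1/1001)) = -4072*1/39 - 4523/(1207/470 + 379/1001) = -4072/39 - 4523/1386337/470470 = -4072/39 - 4523*470470/1386337 = -4072/39 - 2127935810/1386337 = -88634660854/54067143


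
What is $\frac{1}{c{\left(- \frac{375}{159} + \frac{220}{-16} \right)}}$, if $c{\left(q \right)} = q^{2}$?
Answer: $\frac{44944}{11662225} \approx 0.0038538$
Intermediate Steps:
$\frac{1}{c{\left(- \frac{375}{159} + \frac{220}{-16} \right)}} = \frac{1}{\left(- \frac{375}{159} + \frac{220}{-16}\right)^{2}} = \frac{1}{\left(\left(-375\right) \frac{1}{159} + 220 \left(- \frac{1}{16}\right)\right)^{2}} = \frac{1}{\left(- \frac{125}{53} - \frac{55}{4}\right)^{2}} = \frac{1}{\left(- \frac{3415}{212}\right)^{2}} = \frac{1}{\frac{11662225}{44944}} = \frac{44944}{11662225}$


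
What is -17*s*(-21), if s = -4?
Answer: -1428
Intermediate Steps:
-17*s*(-21) = -17*(-4)*(-21) = 68*(-21) = -1428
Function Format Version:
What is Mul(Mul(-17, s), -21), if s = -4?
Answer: -1428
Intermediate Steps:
Mul(Mul(-17, s), -21) = Mul(Mul(-17, -4), -21) = Mul(68, -21) = -1428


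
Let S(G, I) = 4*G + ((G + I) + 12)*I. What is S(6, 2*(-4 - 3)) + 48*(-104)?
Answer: -5024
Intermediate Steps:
S(G, I) = 4*G + I*(12 + G + I) (S(G, I) = 4*G + (12 + G + I)*I = 4*G + I*(12 + G + I))
S(6, 2*(-4 - 3)) + 48*(-104) = ((2*(-4 - 3))² + 4*6 + 12*(2*(-4 - 3)) + 6*(2*(-4 - 3))) + 48*(-104) = ((2*(-7))² + 24 + 12*(2*(-7)) + 6*(2*(-7))) - 4992 = ((-14)² + 24 + 12*(-14) + 6*(-14)) - 4992 = (196 + 24 - 168 - 84) - 4992 = -32 - 4992 = -5024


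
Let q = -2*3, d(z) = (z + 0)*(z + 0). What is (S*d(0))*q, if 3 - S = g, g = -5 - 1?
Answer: 0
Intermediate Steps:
d(z) = z**2 (d(z) = z*z = z**2)
g = -6
q = -6
S = 9 (S = 3 - 1*(-6) = 3 + 6 = 9)
(S*d(0))*q = (9*0**2)*(-6) = (9*0)*(-6) = 0*(-6) = 0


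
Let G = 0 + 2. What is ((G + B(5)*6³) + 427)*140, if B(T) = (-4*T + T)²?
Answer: 6864060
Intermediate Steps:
G = 2
B(T) = 9*T² (B(T) = (-3*T)² = 9*T²)
((G + B(5)*6³) + 427)*140 = ((2 + (9*5²)*6³) + 427)*140 = ((2 + (9*25)*216) + 427)*140 = ((2 + 225*216) + 427)*140 = ((2 + 48600) + 427)*140 = (48602 + 427)*140 = 49029*140 = 6864060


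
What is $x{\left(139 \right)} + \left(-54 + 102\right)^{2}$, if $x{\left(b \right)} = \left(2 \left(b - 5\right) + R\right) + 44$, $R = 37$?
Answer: $2653$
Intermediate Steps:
$x{\left(b \right)} = 71 + 2 b$ ($x{\left(b \right)} = \left(2 \left(b - 5\right) + 37\right) + 44 = \left(2 \left(-5 + b\right) + 37\right) + 44 = \left(\left(-10 + 2 b\right) + 37\right) + 44 = \left(27 + 2 b\right) + 44 = 71 + 2 b$)
$x{\left(139 \right)} + \left(-54 + 102\right)^{2} = \left(71 + 2 \cdot 139\right) + \left(-54 + 102\right)^{2} = \left(71 + 278\right) + 48^{2} = 349 + 2304 = 2653$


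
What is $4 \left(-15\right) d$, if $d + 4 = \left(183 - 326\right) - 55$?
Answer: $12120$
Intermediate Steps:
$d = -202$ ($d = -4 + \left(\left(183 - 326\right) - 55\right) = -4 - 198 = -202$)
$4 \left(-15\right) d = 4 \left(-15\right) \left(-202\right) = \left(-60\right) \left(-202\right) = 12120$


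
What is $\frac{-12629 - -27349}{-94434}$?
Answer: $- \frac{7360}{47217} \approx -0.15588$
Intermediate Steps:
$\frac{-12629 - -27349}{-94434} = \left(-12629 + 27349\right) \left(- \frac{1}{94434}\right) = 14720 \left(- \frac{1}{94434}\right) = - \frac{7360}{47217}$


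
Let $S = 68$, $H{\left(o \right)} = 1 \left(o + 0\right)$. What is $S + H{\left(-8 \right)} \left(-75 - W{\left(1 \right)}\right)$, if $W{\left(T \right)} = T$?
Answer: $676$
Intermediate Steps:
$H{\left(o \right)} = o$ ($H{\left(o \right)} = 1 o = o$)
$S + H{\left(-8 \right)} \left(-75 - W{\left(1 \right)}\right) = 68 - 8 \left(-75 - 1\right) = 68 - -608 = 68 + 608 = 676$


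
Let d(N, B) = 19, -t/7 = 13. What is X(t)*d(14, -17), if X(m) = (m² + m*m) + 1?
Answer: 314697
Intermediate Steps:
t = -91 (t = -7*13 = -91)
X(m) = 1 + 2*m² (X(m) = (m² + m²) + 1 = 2*m² + 1 = 1 + 2*m²)
X(t)*d(14, -17) = (1 + 2*(-91)²)*19 = (1 + 2*8281)*19 = (1 + 16562)*19 = 16563*19 = 314697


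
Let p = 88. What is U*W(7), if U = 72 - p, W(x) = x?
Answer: -112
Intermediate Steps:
U = -16 (U = 72 - 1*88 = 72 - 88 = -16)
U*W(7) = -16*7 = -112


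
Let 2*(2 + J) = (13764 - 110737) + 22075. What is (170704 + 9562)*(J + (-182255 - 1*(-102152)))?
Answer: -21190989364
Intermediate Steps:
J = -37451 (J = -2 + ((13764 - 110737) + 22075)/2 = -2 + (-96973 + 22075)/2 = -2 + (½)*(-74898) = -2 - 37449 = -37451)
(170704 + 9562)*(J + (-182255 - 1*(-102152))) = (170704 + 9562)*(-37451 + (-182255 - 1*(-102152))) = 180266*(-37451 + (-182255 + 102152)) = 180266*(-37451 - 80103) = 180266*(-117554) = -21190989364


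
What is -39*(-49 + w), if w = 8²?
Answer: -585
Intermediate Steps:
w = 64
-39*(-49 + w) = -39*(-49 + 64) = -39*15 = -585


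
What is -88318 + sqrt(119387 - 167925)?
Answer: -88318 + I*sqrt(48538) ≈ -88318.0 + 220.31*I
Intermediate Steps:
-88318 + sqrt(119387 - 167925) = -88318 + sqrt(-48538) = -88318 + I*sqrt(48538)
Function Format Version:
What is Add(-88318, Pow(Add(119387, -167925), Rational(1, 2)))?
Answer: Add(-88318, Mul(I, Pow(48538, Rational(1, 2)))) ≈ Add(-88318., Mul(220.31, I))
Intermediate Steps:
Add(-88318, Pow(Add(119387, -167925), Rational(1, 2))) = Add(-88318, Pow(-48538, Rational(1, 2))) = Add(-88318, Mul(I, Pow(48538, Rational(1, 2))))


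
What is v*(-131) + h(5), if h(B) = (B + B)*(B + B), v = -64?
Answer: 8484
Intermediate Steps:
h(B) = 4*B² (h(B) = (2*B)*(2*B) = 4*B²)
v*(-131) + h(5) = -64*(-131) + 4*5² = 8384 + 4*25 = 8384 + 100 = 8484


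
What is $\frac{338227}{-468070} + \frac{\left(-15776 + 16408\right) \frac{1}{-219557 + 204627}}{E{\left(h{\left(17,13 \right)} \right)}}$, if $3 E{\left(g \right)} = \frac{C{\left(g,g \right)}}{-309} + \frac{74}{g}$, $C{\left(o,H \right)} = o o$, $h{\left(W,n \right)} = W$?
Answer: $- \frac{9531961787399}{12546068240030} \approx -0.75976$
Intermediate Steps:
$C{\left(o,H \right)} = o^{2}$
$E{\left(g \right)} = - \frac{g^{2}}{927} + \frac{74}{3 g}$ ($E{\left(g \right)} = \frac{\frac{g^{2}}{-309} + \frac{74}{g}}{3} = \frac{g^{2} \left(- \frac{1}{309}\right) + \frac{74}{g}}{3} = \frac{- \frac{g^{2}}{309} + \frac{74}{g}}{3} = \frac{\frac{74}{g} - \frac{g^{2}}{309}}{3} = - \frac{g^{2}}{927} + \frac{74}{3 g}$)
$\frac{338227}{-468070} + \frac{\left(-15776 + 16408\right) \frac{1}{-219557 + 204627}}{E{\left(h{\left(17,13 \right)} \right)}} = \frac{338227}{-468070} + \frac{\left(-15776 + 16408\right) \frac{1}{-219557 + 204627}}{\frac{1}{927} \cdot \frac{1}{17} \left(22866 - 17^{3}\right)} = 338227 \left(- \frac{1}{468070}\right) + \frac{632 \frac{1}{-14930}}{\frac{1}{927} \cdot \frac{1}{17} \left(22866 - 4913\right)} = - \frac{338227}{468070} + \frac{632 \left(- \frac{1}{14930}\right)}{\frac{1}{927} \cdot \frac{1}{17} \left(22866 - 4913\right)} = - \frac{338227}{468070} - \frac{316}{7465 \cdot \frac{1}{927} \cdot \frac{1}{17} \cdot 17953} = - \frac{338227}{468070} - \frac{316}{7465 \cdot \frac{17953}{15759}} = - \frac{338227}{468070} - \frac{4979844}{134019145} = - \frac{9531961787399}{12546068240030}$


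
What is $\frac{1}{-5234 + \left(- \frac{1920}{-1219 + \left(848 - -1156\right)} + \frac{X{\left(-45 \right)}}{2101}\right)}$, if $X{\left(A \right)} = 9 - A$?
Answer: $- \frac{329857}{1727269844} \approx -0.00019097$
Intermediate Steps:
$\frac{1}{-5234 + \left(- \frac{1920}{-1219 + \left(848 - -1156\right)} + \frac{X{\left(-45 \right)}}{2101}\right)} = \frac{1}{-5234 + \left(- \frac{1920}{-1219 + \left(848 - -1156\right)} + \frac{9 - -45}{2101}\right)} = \frac{1}{-5234 + \left(- \frac{1920}{-1219 + \left(848 + 1156\right)} + \left(9 + 45\right) \frac{1}{2101}\right)} = \frac{1}{-5234 + \left(- \frac{1920}{-1219 + 2004} + 54 \cdot \frac{1}{2101}\right)} = \frac{1}{-5234 + \left(- \frac{1920}{785} + \frac{54}{2101}\right)} = \frac{1}{-5234 + \left(\left(-1920\right) \frac{1}{785} + \frac{54}{2101}\right)} = \frac{1}{-5234 + \left(- \frac{384}{157} + \frac{54}{2101}\right)} = \frac{1}{-5234 - \frac{798306}{329857}} = \frac{1}{- \frac{1727269844}{329857}} = - \frac{329857}{1727269844}$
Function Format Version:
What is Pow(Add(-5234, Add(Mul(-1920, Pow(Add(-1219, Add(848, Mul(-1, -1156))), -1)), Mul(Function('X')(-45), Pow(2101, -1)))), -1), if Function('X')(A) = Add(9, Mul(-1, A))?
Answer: Rational(-329857, 1727269844) ≈ -0.00019097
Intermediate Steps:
Pow(Add(-5234, Add(Mul(-1920, Pow(Add(-1219, Add(848, Mul(-1, -1156))), -1)), Mul(Function('X')(-45), Pow(2101, -1)))), -1) = Pow(Add(-5234, Add(Mul(-1920, Pow(Add(-1219, Add(848, Mul(-1, -1156))), -1)), Mul(Add(9, Mul(-1, -45)), Pow(2101, -1)))), -1) = Pow(Add(-5234, Add(Mul(-1920, Pow(Add(-1219, Add(848, 1156)), -1)), Mul(Add(9, 45), Rational(1, 2101)))), -1) = Pow(Add(-5234, Add(Mul(-1920, Pow(Add(-1219, 2004), -1)), Mul(54, Rational(1, 2101)))), -1) = Pow(Add(-5234, Add(Mul(-1920, Pow(785, -1)), Rational(54, 2101))), -1) = Pow(Add(-5234, Add(Mul(-1920, Rational(1, 785)), Rational(54, 2101))), -1) = Pow(Add(-5234, Add(Rational(-384, 157), Rational(54, 2101))), -1) = Pow(Add(-5234, Rational(-798306, 329857)), -1) = Pow(Rational(-1727269844, 329857), -1) = Rational(-329857, 1727269844)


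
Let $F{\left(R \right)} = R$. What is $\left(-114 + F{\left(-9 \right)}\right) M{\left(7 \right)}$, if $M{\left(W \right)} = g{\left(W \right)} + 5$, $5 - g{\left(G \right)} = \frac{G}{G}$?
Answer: $-1107$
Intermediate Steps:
$g{\left(G \right)} = 4$ ($g{\left(G \right)} = 5 - \frac{G}{G} = 5 - 1 = 4$)
$M{\left(W \right)} = 9$ ($M{\left(W \right)} = 4 + 5 = 9$)
$\left(-114 + F{\left(-9 \right)}\right) M{\left(7 \right)} = \left(-114 - 9\right) 9 = \left(-123\right) 9 = -1107$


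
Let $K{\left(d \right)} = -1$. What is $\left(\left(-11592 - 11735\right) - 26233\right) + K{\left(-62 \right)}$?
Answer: $-49561$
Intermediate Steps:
$\left(\left(-11592 - 11735\right) - 26233\right) + K{\left(-62 \right)} = \left(\left(-11592 - 11735\right) - 26233\right) - 1 = \left(-23327 - 26233\right) - 1 = -49560 - 1 = -49561$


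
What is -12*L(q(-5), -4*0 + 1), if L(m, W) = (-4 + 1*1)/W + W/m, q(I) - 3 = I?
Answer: 42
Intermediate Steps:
q(I) = 3 + I
L(m, W) = -3/W + W/m (L(m, W) = (-4 + 1)/W + W/m = -3/W + W/m)
-12*L(q(-5), -4*0 + 1) = -12*(-3/(-4*0 + 1) + (-4*0 + 1)/(3 - 5)) = -12*(-3/(0 + 1) + (0 + 1)/(-2)) = -12*(-3/1 + 1*(-½)) = -12*(-3*1 - ½) = -12*(-3 - ½) = -12*(-7/2) = 42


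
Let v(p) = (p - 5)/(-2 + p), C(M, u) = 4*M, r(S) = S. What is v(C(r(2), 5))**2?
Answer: 1/4 ≈ 0.25000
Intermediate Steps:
v(p) = (-5 + p)/(-2 + p)
v(C(r(2), 5))**2 = ((-5 + 4*2)/(-2 + 4*2))**2 = ((-5 + 8)/(-2 + 8))**2 = (3/6)**2 = ((1/6)*3)**2 = (1/2)**2 = 1/4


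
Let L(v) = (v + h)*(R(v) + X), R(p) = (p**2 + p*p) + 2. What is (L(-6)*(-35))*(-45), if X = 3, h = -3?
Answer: -1091475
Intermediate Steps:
R(p) = 2 + 2*p**2 (R(p) = (p**2 + p**2) + 2 = 2*p**2 + 2 = 2 + 2*p**2)
L(v) = (-3 + v)*(5 + 2*v**2) (L(v) = (v - 3)*((2 + 2*v**2) + 3) = (-3 + v)*(5 + 2*v**2))
(L(-6)*(-35))*(-45) = ((-15 - 6*(-6)**2 + 2*(-6)**3 + 5*(-6))*(-35))*(-45) = ((-15 - 6*36 + 2*(-216) - 30)*(-35))*(-45) = ((-15 - 216 - 432 - 30)*(-35))*(-45) = -693*(-35)*(-45) = 24255*(-45) = -1091475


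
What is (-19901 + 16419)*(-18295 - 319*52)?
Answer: 121462606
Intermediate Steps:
(-19901 + 16419)*(-18295 - 319*52) = -3482*(-18295 - 16588) = -3482*(-34883) = 121462606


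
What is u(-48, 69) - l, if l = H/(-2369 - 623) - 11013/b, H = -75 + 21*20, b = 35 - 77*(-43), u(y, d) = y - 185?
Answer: -1149255895/5005616 ≈ -229.59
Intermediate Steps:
u(y, d) = -185 + y
b = 3346 (b = 35 + 3311 = 3346)
H = 345 (H = -75 + 420 = 345)
l = -17052633/5005616 (l = 345/(-2369 - 623) - 11013/3346 = 345/(-2992) - 11013*1/3346 = 345*(-1/2992) - 11013/3346 = -345/2992 - 11013/3346 = -17052633/5005616 ≈ -3.4067)
u(-48, 69) - l = (-185 - 48) - 1*(-17052633/5005616) = -233 + 17052633/5005616 = -1149255895/5005616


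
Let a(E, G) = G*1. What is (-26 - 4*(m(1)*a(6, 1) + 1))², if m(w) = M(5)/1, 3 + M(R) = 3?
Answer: 900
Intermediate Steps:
M(R) = 0 (M(R) = -3 + 3 = 0)
m(w) = 0 (m(w) = 0/1 = 0*1 = 0)
a(E, G) = G
(-26 - 4*(m(1)*a(6, 1) + 1))² = (-26 - 4*(0*1 + 1))² = (-26 - 4*(0 + 1))² = (-26 - 4*1)² = (-26 - 4)² = (-30)² = 900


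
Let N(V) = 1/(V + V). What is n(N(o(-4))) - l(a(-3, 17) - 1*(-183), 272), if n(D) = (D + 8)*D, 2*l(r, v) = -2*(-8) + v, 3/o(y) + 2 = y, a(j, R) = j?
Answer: -151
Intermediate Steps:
o(y) = 3/(-2 + y)
l(r, v) = 8 + v/2 (l(r, v) = (-2*(-8) + v)/2 = (16 + v)/2 = 8 + v/2)
N(V) = 1/(2*V)
n(D) = D*(8 + D) (n(D) = (8 + D)*D = D*(8 + D))
n(N(o(-4))) - l(a(-3, 17) - 1*(-183), 272) = (1/(2*((3/(-2 - 4)))))*(8 + 1/(2*((3/(-2 - 4))))) - (8 + (½)*272) = (1/(2*((3/(-6)))))*(8 + 1/(2*((3/(-6))))) - (8 + 136) = (1/(2*((3*(-⅙)))))*(8 + 1/(2*((3*(-⅙))))) - 1*144 = (1/(2*(-½)))*(8 + 1/(2*(-½))) - 144 = ((½)*(-2))*(8 + (½)*(-2)) - 144 = -(8 - 1) - 144 = -1*7 - 144 = -7 - 144 = -151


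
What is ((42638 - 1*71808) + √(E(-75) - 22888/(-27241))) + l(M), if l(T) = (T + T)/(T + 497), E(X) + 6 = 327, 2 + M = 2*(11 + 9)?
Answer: -15605874/535 + √238828630009/27241 ≈ -29152.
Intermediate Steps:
M = 38 (M = -2 + 2*(11 + 9) = -2 + 2*20 = -2 + 40 = 38)
E(X) = 321 (E(X) = -6 + 327 = 321)
l(T) = 2*T/(497 + T) (l(T) = (2*T)/(497 + T) = 2*T/(497 + T))
((42638 - 1*71808) + √(E(-75) - 22888/(-27241))) + l(M) = ((42638 - 1*71808) + √(321 - 22888/(-27241))) + 2*38/(497 + 38) = ((42638 - 71808) + √(321 - 22888*(-1/27241))) + 2*38/535 = (-29170 + √(321 + 22888/27241)) + 2*38*(1/535) = (-29170 + √(8767249/27241)) + 76/535 = (-29170 + √238828630009/27241) + 76/535 = -15605874/535 + √238828630009/27241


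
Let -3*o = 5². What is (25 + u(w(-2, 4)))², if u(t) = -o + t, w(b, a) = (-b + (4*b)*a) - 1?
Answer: 49/9 ≈ 5.4444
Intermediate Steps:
w(b, a) = -1 - b + 4*a*b (w(b, a) = (-b + 4*a*b) - 1 = -1 - b + 4*a*b)
o = -25/3 (o = -⅓*5² = -⅓*25 = -25/3 ≈ -8.3333)
u(t) = 25/3 + t (u(t) = -1*(-25/3) + t = 25/3 + t)
(25 + u(w(-2, 4)))² = (25 + (25/3 + (-1 - 1*(-2) + 4*4*(-2))))² = (25 + (25/3 + (-1 + 2 - 32)))² = (25 + (25/3 - 31))² = (25 - 68/3)² = (7/3)² = 49/9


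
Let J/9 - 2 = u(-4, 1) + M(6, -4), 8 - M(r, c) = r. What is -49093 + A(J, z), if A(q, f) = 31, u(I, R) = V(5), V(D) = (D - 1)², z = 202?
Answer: -49062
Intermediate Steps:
M(r, c) = 8 - r
V(D) = (-1 + D)²
u(I, R) = 16 (u(I, R) = (-1 + 5)² = 4² = 16)
J = 180 (J = 18 + 9*(16 + (8 - 1*6)) = 18 + 9*(16 + (8 - 6)) = 18 + 9*(16 + 2) = 18 + 9*18 = 18 + 162 = 180)
-49093 + A(J, z) = -49093 + 31 = -49062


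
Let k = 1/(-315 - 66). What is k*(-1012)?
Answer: 1012/381 ≈ 2.6562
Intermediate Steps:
k = -1/381 (k = 1/(-381) = -1/381 ≈ -0.0026247)
k*(-1012) = -1/381*(-1012) = 1012/381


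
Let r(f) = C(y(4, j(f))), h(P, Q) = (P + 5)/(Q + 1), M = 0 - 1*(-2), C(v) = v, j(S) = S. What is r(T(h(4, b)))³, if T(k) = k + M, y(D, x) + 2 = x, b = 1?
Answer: 729/8 ≈ 91.125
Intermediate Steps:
y(D, x) = -2 + x
M = 2 (M = 0 + 2 = 2)
h(P, Q) = (5 + P)/(1 + Q)
T(k) = 2 + k (T(k) = k + 2 = 2 + k)
r(f) = -2 + f
r(T(h(4, b)))³ = (-2 + (2 + (5 + 4)/(1 + 1)))³ = (-2 + (2 + 9/2))³ = (-2 + 13/2)³ = (9/2)³ = 729/8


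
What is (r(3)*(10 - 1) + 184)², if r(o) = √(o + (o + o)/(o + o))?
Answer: 40804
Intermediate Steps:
r(o) = √(1 + o) (r(o) = √(o + (2*o)/((2*o))) = √(o + (2*o)*(1/(2*o))) = √(o + 1) = √(1 + o))
(r(3)*(10 - 1) + 184)² = (√(1 + 3)*(10 - 1) + 184)² = (√4*9 + 184)² = (2*9 + 184)² = (18 + 184)² = 202² = 40804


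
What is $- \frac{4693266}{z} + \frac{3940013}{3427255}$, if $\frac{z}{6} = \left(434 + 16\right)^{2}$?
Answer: $- \frac{125532261887}{46267942500} \approx -2.7132$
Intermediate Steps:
$z = 1215000$ ($z = 6 \left(434 + 16\right)^{2} = 6 \cdot 450^{2} = 6 \cdot 202500 = 1215000$)
$- \frac{4693266}{z} + \frac{3940013}{3427255} = - \frac{4693266}{1215000} + \frac{3940013}{3427255} = \left(-4693266\right) \frac{1}{1215000} + 3940013 \cdot \frac{1}{3427255} = - \frac{260737}{67500} + \frac{3940013}{3427255} = - \frac{125532261887}{46267942500}$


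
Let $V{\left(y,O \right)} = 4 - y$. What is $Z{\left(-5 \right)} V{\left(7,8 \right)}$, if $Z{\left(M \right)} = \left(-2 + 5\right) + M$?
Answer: $6$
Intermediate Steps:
$Z{\left(M \right)} = 3 + M$
$Z{\left(-5 \right)} V{\left(7,8 \right)} = \left(3 - 5\right) \left(4 - 7\right) = - 2 \left(4 - 7\right) = \left(-2\right) \left(-3\right) = 6$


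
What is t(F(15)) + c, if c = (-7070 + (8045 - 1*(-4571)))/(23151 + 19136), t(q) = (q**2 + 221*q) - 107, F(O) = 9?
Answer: 83014927/42287 ≈ 1963.1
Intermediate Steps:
t(q) = -107 + q**2 + 221*q
c = 5546/42287 (c = (-7070 + (8045 + 4571))/42287 = (-7070 + 12616)*(1/42287) = 5546*(1/42287) = 5546/42287 ≈ 0.13115)
t(F(15)) + c = (-107 + 9**2 + 221*9) + 5546/42287 = (-107 + 81 + 1989) + 5546/42287 = 1963 + 5546/42287 = 83014927/42287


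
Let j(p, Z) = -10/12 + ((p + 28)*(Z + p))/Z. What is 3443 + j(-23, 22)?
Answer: 113584/33 ≈ 3441.9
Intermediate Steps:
j(p, Z) = -5/6 + (28 + p)*(Z + p)/Z (j(p, Z) = -10*1/12 + ((28 + p)*(Z + p))/Z = -5/6 + (28 + p)*(Z + p)/Z)
3443 + j(-23, 22) = 3443 + (163/6 - 23 + (-23)**2/22 + 28*(-23)/22) = 3443 + (163/6 - 23 + (1/22)*529 + 28*(-23)*(1/22)) = 3443 + (163/6 - 23 + 529/22 - 322/11) = 3443 - 35/33 = 113584/33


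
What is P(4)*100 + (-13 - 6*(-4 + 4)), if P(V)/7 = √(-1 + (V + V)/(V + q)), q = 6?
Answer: -13 + 140*I*√5 ≈ -13.0 + 313.05*I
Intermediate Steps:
P(V) = 7*√(-1 + 2*V/(6 + V)) (P(V) = 7*√(-1 + (V + V)/(V + 6)) = 7*√(-1 + (2*V)/(6 + V)) = 7*√(-1 + 2*V/(6 + V)))
P(4)*100 + (-13 - 6*(-4 + 4)) = (7*√((-6 + 4)/(6 + 4)))*100 + (-13 - 6*(-4 + 4)) = (7*√(-2/10))*100 + (-13 - 6*0) = (7*√((⅒)*(-2)))*100 + (-13 - 1*0) = (7*√(-⅕))*100 + (-13 + 0) = (7*(I*√5/5))*100 - 13 = (7*I*√5/5)*100 - 13 = 140*I*√5 - 13 = -13 + 140*I*√5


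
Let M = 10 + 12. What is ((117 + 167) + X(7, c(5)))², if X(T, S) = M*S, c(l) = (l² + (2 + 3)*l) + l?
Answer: 2232036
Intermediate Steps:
M = 22
c(l) = l² + 6*l (c(l) = (l² + 5*l) + l = l² + 6*l)
X(T, S) = 22*S
((117 + 167) + X(7, c(5)))² = ((117 + 167) + 22*(5*(6 + 5)))² = (284 + 22*(5*11))² = (284 + 22*55)² = (284 + 1210)² = 1494² = 2232036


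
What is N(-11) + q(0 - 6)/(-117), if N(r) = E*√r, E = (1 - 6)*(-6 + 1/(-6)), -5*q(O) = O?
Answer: -2/195 + 185*I*√11/6 ≈ -0.010256 + 102.26*I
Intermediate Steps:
q(O) = -O/5
E = 185/6 (E = -5*(-6 - ⅙) = -5*(-37/6) = 185/6 ≈ 30.833)
N(r) = 185*√r/6
N(-11) + q(0 - 6)/(-117) = 185*√(-11)/6 + (-(0 - 6)/5)/(-117) = 185*(I*√11)/6 - (-1)*(-6)/585 = 185*I*√11/6 - 1/117*6/5 = 185*I*√11/6 - 2/195 = -2/195 + 185*I*√11/6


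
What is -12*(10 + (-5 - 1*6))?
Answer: 12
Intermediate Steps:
-12*(10 + (-5 - 1*6)) = -12*(10 + (-5 - 6)) = -12*(10 - 11) = -12*(-1) = 12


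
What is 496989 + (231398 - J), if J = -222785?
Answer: 951172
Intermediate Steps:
496989 + (231398 - J) = 496989 + (231398 - 1*(-222785)) = 496989 + (231398 + 222785) = 496989 + 454183 = 951172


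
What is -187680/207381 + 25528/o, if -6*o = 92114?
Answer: -8175348088/3183782239 ≈ -2.5678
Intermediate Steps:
o = -46057/3 (o = -1/6*92114 = -46057/3 ≈ -15352.)
-187680/207381 + 25528/o = -187680/207381 + 25528/(-46057/3) = -187680*1/207381 + 25528*(-3/46057) = -62560/69127 - 76584/46057 = -8175348088/3183782239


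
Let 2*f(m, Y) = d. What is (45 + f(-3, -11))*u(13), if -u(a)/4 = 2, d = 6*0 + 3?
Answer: -372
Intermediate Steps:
d = 3 (d = 0 + 3 = 3)
f(m, Y) = 3/2 (f(m, Y) = (½)*3 = 3/2)
u(a) = -8 (u(a) = -4*2 = -8)
(45 + f(-3, -11))*u(13) = (45 + 3/2)*(-8) = (93/2)*(-8) = -372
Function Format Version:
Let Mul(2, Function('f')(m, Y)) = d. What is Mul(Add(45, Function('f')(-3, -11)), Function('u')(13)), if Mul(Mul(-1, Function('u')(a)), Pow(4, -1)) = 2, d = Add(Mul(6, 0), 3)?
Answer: -372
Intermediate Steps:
d = 3 (d = Add(0, 3) = 3)
Function('f')(m, Y) = Rational(3, 2) (Function('f')(m, Y) = Mul(Rational(1, 2), 3) = Rational(3, 2))
Function('u')(a) = -8 (Function('u')(a) = Mul(-4, 2) = -8)
Mul(Add(45, Function('f')(-3, -11)), Function('u')(13)) = Mul(Add(45, Rational(3, 2)), -8) = Mul(Rational(93, 2), -8) = -372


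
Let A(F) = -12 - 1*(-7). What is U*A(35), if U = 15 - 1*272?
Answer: 1285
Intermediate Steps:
A(F) = -5 (A(F) = -12 + 7 = -5)
U = -257 (U = 15 - 272 = -257)
U*A(35) = -257*(-5) = 1285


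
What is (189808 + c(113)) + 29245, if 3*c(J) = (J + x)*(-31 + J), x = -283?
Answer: 643219/3 ≈ 2.1441e+5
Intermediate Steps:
c(J) = (-283 + J)*(-31 + J)/3 (c(J) = ((J - 283)*(-31 + J))/3 = ((-283 + J)*(-31 + J))/3 = (-283 + J)*(-31 + J)/3)
(189808 + c(113)) + 29245 = (189808 + (8773/3 - 314/3*113 + (⅓)*113²)) + 29245 = (189808 + (8773/3 - 35482/3 + (⅓)*12769)) + 29245 = (189808 + (8773/3 - 35482/3 + 12769/3)) + 29245 = (189808 - 13940/3) + 29245 = 555484/3 + 29245 = 643219/3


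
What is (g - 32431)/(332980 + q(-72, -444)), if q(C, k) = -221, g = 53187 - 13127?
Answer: 7629/332759 ≈ 0.022927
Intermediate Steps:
g = 40060
(g - 32431)/(332980 + q(-72, -444)) = (40060 - 32431)/(332980 - 221) = 7629/332759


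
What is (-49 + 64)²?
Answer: 225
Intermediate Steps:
(-49 + 64)² = 15² = 225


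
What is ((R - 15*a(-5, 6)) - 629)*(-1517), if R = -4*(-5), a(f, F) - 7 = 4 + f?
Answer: 1060383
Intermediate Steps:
a(f, F) = 11 + f (a(f, F) = 7 + (4 + f) = 11 + f)
R = 20
((R - 15*a(-5, 6)) - 629)*(-1517) = ((20 - 15*(11 - 5)) - 629)*(-1517) = ((20 - 15*6) - 629)*(-1517) = ((20 - 90) - 629)*(-1517) = (-70 - 629)*(-1517) = -699*(-1517) = 1060383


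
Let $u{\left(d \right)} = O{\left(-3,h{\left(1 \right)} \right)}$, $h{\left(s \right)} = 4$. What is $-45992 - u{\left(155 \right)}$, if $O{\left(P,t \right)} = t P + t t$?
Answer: $-45996$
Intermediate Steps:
$O{\left(P,t \right)} = t^{2} + P t$ ($O{\left(P,t \right)} = P t + t^{2} = t^{2} + P t$)
$u{\left(d \right)} = 4$ ($u{\left(d \right)} = 4 \left(-3 + 4\right) = 4 \cdot 1 = 4$)
$-45992 - u{\left(155 \right)} = -45992 - 4 = -45996$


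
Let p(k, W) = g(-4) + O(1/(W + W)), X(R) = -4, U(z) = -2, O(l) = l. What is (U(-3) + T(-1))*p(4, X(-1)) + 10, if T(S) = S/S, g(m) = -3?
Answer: 105/8 ≈ 13.125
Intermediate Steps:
T(S) = 1
p(k, W) = -3 + 1/(2*W) (p(k, W) = -3 + 1/(W + W) = -3 + 1/(2*W))
(U(-3) + T(-1))*p(4, X(-1)) + 10 = (-2 + 1)*(-3 + (½)/(-4)) + 10 = -(-3 + (½)*(-¼)) + 10 = -(-3 - ⅛) + 10 = -1*(-25/8) + 10 = 25/8 + 10 = 105/8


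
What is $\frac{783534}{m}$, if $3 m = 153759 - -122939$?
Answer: $\frac{1175301}{138349} \approx 8.4952$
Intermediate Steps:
$m = \frac{276698}{3}$ ($m = \frac{153759 - -122939}{3} = \frac{153759 + 122939}{3} = \frac{1}{3} \cdot 276698 = \frac{276698}{3} \approx 92233.0$)
$\frac{783534}{m} = \frac{783534}{\frac{276698}{3}} = 783534 \cdot \frac{3}{276698} = \frac{1175301}{138349}$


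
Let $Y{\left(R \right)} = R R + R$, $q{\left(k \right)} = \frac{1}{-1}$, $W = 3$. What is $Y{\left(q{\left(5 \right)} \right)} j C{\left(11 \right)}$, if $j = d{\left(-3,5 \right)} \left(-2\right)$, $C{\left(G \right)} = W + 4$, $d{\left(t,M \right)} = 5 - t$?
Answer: $0$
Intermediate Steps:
$q{\left(k \right)} = -1$
$Y{\left(R \right)} = R + R^{2}$ ($Y{\left(R \right)} = R^{2} + R = R + R^{2}$)
$C{\left(G \right)} = 7$ ($C{\left(G \right)} = 3 + 4 = 7$)
$j = -16$ ($j = \left(5 - -3\right) \left(-2\right) = \left(5 + 3\right) \left(-2\right) = 8 \left(-2\right) = -16$)
$Y{\left(q{\left(5 \right)} \right)} j C{\left(11 \right)} = - (1 - 1) \left(-16\right) 7 = \left(-1\right) 0 \left(-16\right) 7 = 0 \left(-16\right) 7 = 0 \cdot 7 = 0$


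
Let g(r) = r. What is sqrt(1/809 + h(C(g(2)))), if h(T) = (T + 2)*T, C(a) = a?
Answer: sqrt(5236657)/809 ≈ 2.8286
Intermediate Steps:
h(T) = T*(2 + T) (h(T) = (2 + T)*T = T*(2 + T))
sqrt(1/809 + h(C(g(2)))) = sqrt(1/809 + 2*(2 + 2)) = sqrt(1/809 + 2*4) = sqrt(1/809 + 8) = sqrt(6473/809) = sqrt(5236657)/809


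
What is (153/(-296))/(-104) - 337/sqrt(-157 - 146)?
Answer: 153/30784 + 337*I*sqrt(303)/303 ≈ 0.0049701 + 19.36*I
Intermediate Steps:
(153/(-296))/(-104) - 337/sqrt(-157 - 146) = (153*(-1/296))*(-1/104) - 337*(-I*sqrt(303)/303) = -153/296*(-1/104) - 337*(-I*sqrt(303)/303) = 153/30784 - (-337)*I*sqrt(303)/303 = 153/30784 + 337*I*sqrt(303)/303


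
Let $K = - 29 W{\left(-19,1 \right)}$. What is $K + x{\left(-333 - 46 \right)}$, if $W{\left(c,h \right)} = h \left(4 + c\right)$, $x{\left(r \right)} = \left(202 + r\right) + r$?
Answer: $-121$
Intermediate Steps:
$x{\left(r \right)} = 202 + 2 r$
$K = 435$ ($K = - 29 \cdot 1 \left(4 - 19\right) = - 29 \cdot 1 \left(-15\right) = \left(-29\right) \left(-15\right) = 435$)
$K + x{\left(-333 - 46 \right)} = 435 + \left(202 + 2 \left(-333 - 46\right)\right) = 435 + \left(202 + 2 \left(-379\right)\right) = 435 + \left(202 - 758\right) = 435 - 556 = -121$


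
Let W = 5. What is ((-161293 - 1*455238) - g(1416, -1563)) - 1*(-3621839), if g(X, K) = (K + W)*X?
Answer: 5211436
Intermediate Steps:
g(X, K) = X*(5 + K) (g(X, K) = (K + 5)*X = (5 + K)*X = X*(5 + K))
((-161293 - 1*455238) - g(1416, -1563)) - 1*(-3621839) = ((-161293 - 1*455238) - 1416*(5 - 1563)) - 1*(-3621839) = ((-161293 - 455238) - 1416*(-1558)) + 3621839 = (-616531 - 1*(-2206128)) + 3621839 = (-616531 + 2206128) + 3621839 = 1589597 + 3621839 = 5211436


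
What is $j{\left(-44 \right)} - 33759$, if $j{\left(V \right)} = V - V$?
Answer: $-33759$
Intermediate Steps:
$j{\left(V \right)} = 0$
$j{\left(-44 \right)} - 33759 = 0 - 33759 = -33759$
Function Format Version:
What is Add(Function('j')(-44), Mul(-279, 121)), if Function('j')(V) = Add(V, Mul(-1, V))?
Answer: -33759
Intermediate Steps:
Function('j')(V) = 0
Add(Function('j')(-44), Mul(-279, 121)) = Add(0, Mul(-279, 121)) = Add(0, -33759) = -33759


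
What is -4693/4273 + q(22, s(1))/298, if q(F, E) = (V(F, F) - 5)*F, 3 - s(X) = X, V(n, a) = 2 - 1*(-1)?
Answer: -793263/636677 ≈ -1.2459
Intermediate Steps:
V(n, a) = 3 (V(n, a) = 2 + 1 = 3)
s(X) = 3 - X
q(F, E) = -2*F (q(F, E) = (3 - 5)*F = -2*F)
-4693/4273 + q(22, s(1))/298 = -4693/4273 - 2*22/298 = -4693*1/4273 - 44*1/298 = -4693/4273 - 22/149 = -793263/636677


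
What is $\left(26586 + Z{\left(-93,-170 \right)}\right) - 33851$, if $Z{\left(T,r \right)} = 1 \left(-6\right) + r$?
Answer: $-7441$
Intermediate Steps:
$Z{\left(T,r \right)} = -6 + r$
$\left(26586 + Z{\left(-93,-170 \right)}\right) - 33851 = \left(26586 - 176\right) - 33851 = 26410 - 33851 = -7441$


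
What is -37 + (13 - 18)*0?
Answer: -37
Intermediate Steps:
-37 + (13 - 18)*0 = -37 - 5*0 = -37 + 0 = -37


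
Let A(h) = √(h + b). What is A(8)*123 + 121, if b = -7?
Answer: 244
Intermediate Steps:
A(h) = √(-7 + h) (A(h) = √(h - 7) = √(-7 + h))
A(8)*123 + 121 = √(-7 + 8)*123 + 121 = √1*123 + 121 = 1*123 + 121 = 123 + 121 = 244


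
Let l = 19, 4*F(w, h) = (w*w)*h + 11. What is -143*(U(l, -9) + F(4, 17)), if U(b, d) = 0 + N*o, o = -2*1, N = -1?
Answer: -41613/4 ≈ -10403.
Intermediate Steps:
o = -2
F(w, h) = 11/4 + h*w²/4 (F(w, h) = ((w*w)*h + 11)/4 = (w²*h + 11)/4 = (h*w² + 11)/4 = (11 + h*w²)/4 = 11/4 + h*w²/4)
U(b, d) = 2 (U(b, d) = 0 - 1*(-2) = 0 + 2 = 2)
-143*(U(l, -9) + F(4, 17)) = -143*(2 + (11/4 + (¼)*17*4²)) = -143*(2 + (11/4 + (¼)*17*16)) = -143*(2 + (11/4 + 68)) = -143*(2 + 283/4) = -143*291/4 = -41613/4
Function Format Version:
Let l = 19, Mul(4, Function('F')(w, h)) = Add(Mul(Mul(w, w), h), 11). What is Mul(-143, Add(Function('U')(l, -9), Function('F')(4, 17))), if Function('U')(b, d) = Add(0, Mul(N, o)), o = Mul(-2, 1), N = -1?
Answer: Rational(-41613, 4) ≈ -10403.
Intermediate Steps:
o = -2
Function('F')(w, h) = Add(Rational(11, 4), Mul(Rational(1, 4), h, Pow(w, 2))) (Function('F')(w, h) = Mul(Rational(1, 4), Add(Mul(Mul(w, w), h), 11)) = Mul(Rational(1, 4), Add(Mul(Pow(w, 2), h), 11)) = Mul(Rational(1, 4), Add(Mul(h, Pow(w, 2)), 11)) = Mul(Rational(1, 4), Add(11, Mul(h, Pow(w, 2)))) = Add(Rational(11, 4), Mul(Rational(1, 4), h, Pow(w, 2))))
Function('U')(b, d) = 2 (Function('U')(b, d) = Add(0, Mul(-1, -2)) = Add(0, 2) = 2)
Mul(-143, Add(Function('U')(l, -9), Function('F')(4, 17))) = Mul(-143, Add(2, Add(Rational(11, 4), Mul(Rational(1, 4), 17, Pow(4, 2))))) = Mul(-143, Add(2, Add(Rational(11, 4), Mul(Rational(1, 4), 17, 16)))) = Mul(-143, Add(2, Add(Rational(11, 4), 68))) = Mul(-143, Add(2, Rational(283, 4))) = Mul(-143, Rational(291, 4)) = Rational(-41613, 4)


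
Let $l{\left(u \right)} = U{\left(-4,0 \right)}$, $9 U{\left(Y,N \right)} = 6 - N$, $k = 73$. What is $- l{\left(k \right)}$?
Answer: $- \frac{2}{3} \approx -0.66667$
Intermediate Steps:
$U{\left(Y,N \right)} = \frac{2}{3} - \frac{N}{9}$ ($U{\left(Y,N \right)} = \frac{6 - N}{9} = \frac{2}{3} - \frac{N}{9}$)
$l{\left(u \right)} = \frac{2}{3}$ ($l{\left(u \right)} = \frac{2}{3} - 0 = \frac{2}{3} + 0 = \frac{2}{3}$)
$- l{\left(k \right)} = \left(-1\right) \frac{2}{3} = - \frac{2}{3}$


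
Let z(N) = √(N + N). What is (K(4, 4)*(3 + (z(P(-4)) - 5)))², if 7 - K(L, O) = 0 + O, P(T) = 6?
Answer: 144 - 72*√3 ≈ 19.292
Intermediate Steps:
K(L, O) = 7 - O (K(L, O) = 7 - (0 + O) = 7 - O)
z(N) = √2*√N (z(N) = √(2*N) = √2*√N)
(K(4, 4)*(3 + (z(P(-4)) - 5)))² = ((7 - 1*4)*(3 + (√2*√6 - 5)))² = ((7 - 4)*(3 + (2*√3 - 5)))² = (3*(3 + (-5 + 2*√3)))² = (3*(-2 + 2*√3))² = (-6 + 6*√3)²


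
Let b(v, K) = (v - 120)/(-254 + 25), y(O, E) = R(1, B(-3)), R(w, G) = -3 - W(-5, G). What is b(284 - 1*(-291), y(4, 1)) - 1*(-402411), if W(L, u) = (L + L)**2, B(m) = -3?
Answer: 92151664/229 ≈ 4.0241e+5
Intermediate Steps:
W(L, u) = 4*L**2 (W(L, u) = (2*L)**2 = 4*L**2)
R(w, G) = -103 (R(w, G) = -3 - 4*(-5)**2 = -3 - 4*25 = -3 - 1*100 = -3 - 100 = -103)
y(O, E) = -103
b(v, K) = 120/229 - v/229 (b(v, K) = (-120 + v)/(-229) = (-120 + v)*(-1/229) = 120/229 - v/229)
b(284 - 1*(-291), y(4, 1)) - 1*(-402411) = (120/229 - (284 - 1*(-291))/229) - 1*(-402411) = (120/229 - (284 + 291)/229) + 402411 = (120/229 - 1/229*575) + 402411 = (120/229 - 575/229) + 402411 = -455/229 + 402411 = 92151664/229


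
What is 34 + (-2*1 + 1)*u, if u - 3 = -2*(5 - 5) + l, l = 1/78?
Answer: 2417/78 ≈ 30.987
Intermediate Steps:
l = 1/78 ≈ 0.012821
u = 235/78 (u = 3 + (-2*(5 - 5) + 1/78) = 3 + (-2*0 + 1/78) = 3 + (0 + 1/78) = 3 + 1/78 = 235/78 ≈ 3.0128)
34 + (-2*1 + 1)*u = 34 + (-2*1 + 1)*(235/78) = 34 + (-2 + 1)*(235/78) = 34 - 1*235/78 = 34 - 235/78 = 2417/78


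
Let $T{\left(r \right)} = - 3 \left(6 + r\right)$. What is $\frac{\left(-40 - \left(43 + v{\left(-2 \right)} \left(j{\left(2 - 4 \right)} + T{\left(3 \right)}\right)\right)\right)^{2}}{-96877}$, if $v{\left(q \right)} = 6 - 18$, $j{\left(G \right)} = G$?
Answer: $- \frac{185761}{96877} \approx -1.9175$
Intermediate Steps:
$T{\left(r \right)} = -18 - 3 r$
$v{\left(q \right)} = -12$ ($v{\left(q \right)} = 6 - 18 = -12$)
$\frac{\left(-40 - \left(43 + v{\left(-2 \right)} \left(j{\left(2 - 4 \right)} + T{\left(3 \right)}\right)\right)\right)^{2}}{-96877} = \frac{\left(-40 - \left(43 - 12 \left(\left(2 - 4\right) - 27\right)\right)\right)^{2}}{-96877} = \left(-40 - \left(43 - 12 \left(\left(2 - 4\right) - 27\right)\right)\right)^{2} \left(- \frac{1}{96877}\right) = \left(-40 - \left(43 - 12 \left(-2 - 27\right)\right)\right)^{2} \left(- \frac{1}{96877}\right) = \left(-40 - \left(43 - -348\right)\right)^{2} \left(- \frac{1}{96877}\right) = \left(-40 - 391\right)^{2} \left(- \frac{1}{96877}\right) = \left(-431\right)^{2} \left(- \frac{1}{96877}\right) = 185761 \left(- \frac{1}{96877}\right) = - \frac{185761}{96877}$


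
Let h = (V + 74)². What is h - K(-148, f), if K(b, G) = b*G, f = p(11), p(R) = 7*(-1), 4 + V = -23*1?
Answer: 1173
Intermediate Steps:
V = -27 (V = -4 - 23*1 = -4 - 23 = -27)
p(R) = -7
f = -7
K(b, G) = G*b
h = 2209 (h = (-27 + 74)² = 47² = 2209)
h - K(-148, f) = 2209 - (-7)*(-148) = 2209 - 1*1036 = 2209 - 1036 = 1173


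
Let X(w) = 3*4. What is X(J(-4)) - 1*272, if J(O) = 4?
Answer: -260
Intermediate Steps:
X(w) = 12
X(J(-4)) - 1*272 = 12 - 1*272 = 12 - 272 = -260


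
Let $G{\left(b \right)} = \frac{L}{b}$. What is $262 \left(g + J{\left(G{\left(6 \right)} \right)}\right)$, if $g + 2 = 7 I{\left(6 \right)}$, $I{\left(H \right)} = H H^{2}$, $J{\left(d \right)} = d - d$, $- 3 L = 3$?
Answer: $395620$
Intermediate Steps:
$L = -1$ ($L = \left(- \frac{1}{3}\right) 3 = -1$)
$G{\left(b \right)} = - \frac{1}{b}$
$J{\left(d \right)} = 0$
$I{\left(H \right)} = H^{3}$
$g = 1510$ ($g = -2 + 7 \cdot 6^{3} = -2 + 7 \cdot 216 = -2 + 1512 = 1510$)
$262 \left(g + J{\left(G{\left(6 \right)} \right)}\right) = 262 \left(1510 + 0\right) = 262 \cdot 1510 = 395620$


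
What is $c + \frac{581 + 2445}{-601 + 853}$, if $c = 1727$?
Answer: $\frac{219115}{126} \approx 1739.0$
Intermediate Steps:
$c + \frac{581 + 2445}{-601 + 853} = 1727 + \frac{581 + 2445}{-601 + 853} = 1727 + \frac{3026}{252} = 1727 + 3026 \cdot \frac{1}{252} = 1727 + \frac{1513}{126} = \frac{219115}{126}$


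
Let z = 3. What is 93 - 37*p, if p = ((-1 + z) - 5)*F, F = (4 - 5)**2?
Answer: 204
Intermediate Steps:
F = 1 (F = (-1)**2 = 1)
p = -3 (p = ((-1 + 3) - 5)*1 = (2 - 5)*1 = -3*1 = -3)
93 - 37*p = 93 - 37*(-3) = 93 + 111 = 204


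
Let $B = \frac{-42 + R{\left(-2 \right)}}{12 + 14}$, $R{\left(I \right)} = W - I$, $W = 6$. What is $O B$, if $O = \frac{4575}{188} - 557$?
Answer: $\frac{1702397}{2444} \approx 696.56$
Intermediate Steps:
$R{\left(I \right)} = 6 - I$
$B = - \frac{17}{13}$ ($B = \frac{-42 + \left(6 - -2\right)}{12 + 14} = \frac{-42 + \left(6 + 2\right)}{26} = \left(-42 + 8\right) \frac{1}{26} = \left(-34\right) \frac{1}{26} = - \frac{17}{13} \approx -1.3077$)
$O = - \frac{100141}{188}$ ($O = 4575 \cdot \frac{1}{188} - 557 = \frac{4575}{188} - 557 = - \frac{100141}{188} \approx -532.67$)
$O B = \left(- \frac{100141}{188}\right) \left(- \frac{17}{13}\right) = \frac{1702397}{2444}$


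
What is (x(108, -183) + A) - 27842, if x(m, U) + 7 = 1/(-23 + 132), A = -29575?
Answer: -6259215/109 ≈ -57424.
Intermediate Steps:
x(m, U) = -762/109 (x(m, U) = -7 + 1/(-23 + 132) = -7 + 1/109 = -762/109)
(x(108, -183) + A) - 27842 = (-762/109 - 29575) - 27842 = -3224437/109 - 27842 = -6259215/109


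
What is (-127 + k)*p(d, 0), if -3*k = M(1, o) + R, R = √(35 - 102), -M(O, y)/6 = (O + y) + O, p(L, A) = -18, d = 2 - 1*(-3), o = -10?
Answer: 2574 + 6*I*√67 ≈ 2574.0 + 49.112*I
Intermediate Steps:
d = 5 (d = 2 + 3 = 5)
M(O, y) = -12*O - 6*y (M(O, y) = -6*((O + y) + O) = -6*(y + 2*O) = -12*O - 6*y)
R = I*√67 (R = √(-67) = I*√67 ≈ 8.1853*I)
k = -16 - I*√67/3 (k = -((-12*1 - 6*(-10)) + I*√67)/3 = -((-12 + 60) + I*√67)/3 = -(48 + I*√67)/3 = -16 - I*√67/3 ≈ -16.0 - 2.7285*I)
(-127 + k)*p(d, 0) = (-127 + (-16 - I*√67/3))*(-18) = (-143 - I*√67/3)*(-18) = 2574 + 6*I*√67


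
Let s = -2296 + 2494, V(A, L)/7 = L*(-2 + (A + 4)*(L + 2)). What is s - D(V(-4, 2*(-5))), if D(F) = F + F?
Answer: -82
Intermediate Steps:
V(A, L) = 7*L*(-2 + (2 + L)*(4 + A)) (V(A, L) = 7*(L*(-2 + (A + 4)*(L + 2))) = 7*(L*(-2 + (4 + A)*(2 + L))) = 7*(L*(-2 + (2 + L)*(4 + A))) = 7*L*(-2 + (2 + L)*(4 + A)))
D(F) = 2*F
s = 198
s - D(V(-4, 2*(-5))) = 198 - 2*7*(2*(-5))*(6 + 2*(-4) + 4*(2*(-5)) - 8*(-5)) = 198 - 2*7*(-10)*(6 - 8 + 4*(-10) - 4*(-10)) = 198 - 2*7*(-10)*(6 - 8 - 40 + 40) = 198 - 2*7*(-10)*(-2) = 198 - 2*140 = 198 - 1*280 = 198 - 280 = -82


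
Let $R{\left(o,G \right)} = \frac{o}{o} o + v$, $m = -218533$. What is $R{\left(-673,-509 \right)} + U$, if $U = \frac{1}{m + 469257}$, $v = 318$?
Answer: $- \frac{89007019}{250724} \approx -355.0$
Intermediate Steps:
$R{\left(o,G \right)} = 318 + o$ ($R{\left(o,G \right)} = \frac{o}{o} o + 318 = 1 o + 318 = o + 318 = 318 + o$)
$U = \frac{1}{250724}$ ($U = \frac{1}{-218533 + 469257} = \frac{1}{250724} \approx 3.9884 \cdot 10^{-6}$)
$R{\left(-673,-509 \right)} + U = \left(318 - 673\right) + \frac{1}{250724} = -355 + \frac{1}{250724} = - \frac{89007019}{250724}$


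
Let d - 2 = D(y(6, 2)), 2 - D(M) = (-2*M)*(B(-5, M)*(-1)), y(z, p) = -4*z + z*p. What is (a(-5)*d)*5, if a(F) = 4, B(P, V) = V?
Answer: -5680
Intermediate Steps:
y(z, p) = -4*z + p*z
D(M) = 2 - 2*M**2 (D(M) = 2 - (-2*M)*M*(-1) = 2 - (-2*M)*(-M) = 2 - 2*M**2)
d = -284 (d = 2 + (2 - 2*36*(-4 + 2)**2) = 2 + (2 - 2*(6*(-2))**2) = 2 + (2 - 2*(-12)**2) = 2 + (2 - 2*144) = 2 + (2 - 288) = 2 - 286 = -284)
(a(-5)*d)*5 = (4*(-284))*5 = -1136*5 = -5680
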